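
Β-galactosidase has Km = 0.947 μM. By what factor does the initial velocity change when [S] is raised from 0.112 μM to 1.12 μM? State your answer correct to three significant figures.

5.12

The fractional saturations are [S]/(Km+[S]) = 0.112/1.059 = 0.1058 and 1.12/2.067 = 0.5418.
v₂/v₁ is just their ratio: 0.5418/0.1058 = 5.12.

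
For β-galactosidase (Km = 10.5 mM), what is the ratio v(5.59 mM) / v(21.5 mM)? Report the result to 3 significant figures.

The fractional saturations are [S]/(Km+[S]) = 21.5/32.00 = 0.6719 and 5.59/16.09 = 0.3474.
v₂/v₁ is just their ratio: 0.3474/0.6719 = 0.517.

0.517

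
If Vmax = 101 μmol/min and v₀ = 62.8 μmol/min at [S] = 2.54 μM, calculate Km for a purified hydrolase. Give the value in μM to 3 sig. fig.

1.55 μM

v/Vmax = 62.8/101 = 0.6218 = [S]/(Km+[S]).
So Km + [S] = [S]/0.6218 = 4.085 μM, giving Km = 4.085 − 2.54 = 1.55 μM.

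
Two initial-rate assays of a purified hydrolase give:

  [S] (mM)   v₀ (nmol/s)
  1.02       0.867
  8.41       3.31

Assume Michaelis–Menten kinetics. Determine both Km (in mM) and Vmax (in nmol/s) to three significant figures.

In reciprocal form, 1/v = (Km/Vmax)·(1/[S]) + 1/Vmax. The two points give (1/[S], 1/v) = (0.9804, 1.153) and (0.1189, 0.3021).
Slope = (1.153 − 0.3021)/(0.9804 − 0.1189) = 0.9882; intercept = 1.153 − 0.9882×0.9804 = 0.1846.
Vmax = 1/intercept = 5.42 nmol/s; Km = slope × Vmax = 0.9882 × 5.42 = 5.35 mM.

Km = 5.35 mM; Vmax = 5.42 nmol/s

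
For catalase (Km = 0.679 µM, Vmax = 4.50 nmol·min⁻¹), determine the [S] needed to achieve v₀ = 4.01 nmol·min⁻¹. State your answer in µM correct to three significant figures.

5.56 µM

The required fractional saturation is v/Vmax = 4.01/4.50 = 0.8911.
Then [S]/(Km+[S]) = 0.8911 ⇒ [S] = 0.679 × 0.8911/(1 − 0.8911) = 5.56 µM.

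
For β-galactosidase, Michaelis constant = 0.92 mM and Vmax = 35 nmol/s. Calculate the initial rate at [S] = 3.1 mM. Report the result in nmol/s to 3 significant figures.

27.0 nmol/s

[S]/(Km+[S]) = 3.1/4.020 = 0.7711, the fractional saturation.
v = 0.7711 × Vmax = 0.7711 × 35 = 27.0 nmol/s.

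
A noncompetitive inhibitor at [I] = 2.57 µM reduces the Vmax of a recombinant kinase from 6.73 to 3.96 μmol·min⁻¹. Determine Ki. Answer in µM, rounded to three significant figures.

Noncompetitive: Vmax,app = Vmax/α with α = 1 + [I]/Ki.
α = Vmax/Vmax,app = 6.73/3.96 = 1.699.
Ki = [I]/(α − 1) = 2.57/0.6995 = 3.67 µM.

3.67 µM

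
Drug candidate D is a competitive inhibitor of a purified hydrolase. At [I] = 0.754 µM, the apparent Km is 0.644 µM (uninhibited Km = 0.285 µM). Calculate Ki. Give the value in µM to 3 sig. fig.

0.599 µM

Competitive: Km,app = α·Km with α = 1 + [I]/Ki.
α = Km,app/Km = 0.644/0.285 = 2.260.
Since α = 1 + [I]/Ki, [I]/Ki = 2.260 − 1 = 1.260 and Ki = 0.754/1.260 = 0.599 µM.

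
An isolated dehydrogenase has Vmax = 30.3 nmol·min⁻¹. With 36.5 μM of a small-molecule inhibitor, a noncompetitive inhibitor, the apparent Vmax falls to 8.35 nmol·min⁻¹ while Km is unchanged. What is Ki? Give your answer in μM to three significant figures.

13.9 μM

Noncompetitive: Vmax,app = Vmax/α with α = 1 + [I]/Ki.
α = Vmax/Vmax,app = 30.3/8.35 = 3.629.
Ki = [I]/(α − 1) = 36.5/2.629 = 13.9 μM.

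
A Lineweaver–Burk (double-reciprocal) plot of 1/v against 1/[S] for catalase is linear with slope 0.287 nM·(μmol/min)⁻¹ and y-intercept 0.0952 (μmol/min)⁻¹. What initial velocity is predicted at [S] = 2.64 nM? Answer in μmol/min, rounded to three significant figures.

The y-intercept is 1/Vmax, so Vmax = 1/0.0952 = 10.5 μmol/min.
The slope is Km/Vmax, so Km = 0.287 × 10.5 = 3.01 nM.
Then v = 10.5 × 2.64/(3.01 + 2.64) = 4.90 μmol/min.

4.90 μmol/min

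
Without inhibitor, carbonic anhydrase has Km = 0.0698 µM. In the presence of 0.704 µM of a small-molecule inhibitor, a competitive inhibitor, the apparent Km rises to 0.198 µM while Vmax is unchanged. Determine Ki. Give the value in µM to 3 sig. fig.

0.383 µM

Competitive: Km,app = α·Km with α = 1 + [I]/Ki.
α = Km,app/Km = 0.198/0.0698 = 2.837.
Ki = [I]/(α − 1) = 0.704/1.837 = 0.383 µM.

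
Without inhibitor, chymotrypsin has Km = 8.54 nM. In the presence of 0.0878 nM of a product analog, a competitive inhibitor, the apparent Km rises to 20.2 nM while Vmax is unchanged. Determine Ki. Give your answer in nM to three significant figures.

0.0643 nM

Competitive: Km,app = α·Km with α = 1 + [I]/Ki.
α = Km,app/Km = 20.2/8.54 = 2.365.
Since α = 1 + [I]/Ki, [I]/Ki = 2.365 − 1 = 1.365 and Ki = 0.0878/1.365 = 0.0643 nM.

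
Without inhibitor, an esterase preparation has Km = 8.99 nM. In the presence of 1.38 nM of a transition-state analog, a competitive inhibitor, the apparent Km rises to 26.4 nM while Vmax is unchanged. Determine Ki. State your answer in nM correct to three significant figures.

Competitive: Km,app = α·Km with α = 1 + [I]/Ki.
α = Km,app/Km = 26.4/8.99 = 2.937.
Ki = [I]/(α − 1) = 1.38/1.937 = 0.713 nM.

0.713 nM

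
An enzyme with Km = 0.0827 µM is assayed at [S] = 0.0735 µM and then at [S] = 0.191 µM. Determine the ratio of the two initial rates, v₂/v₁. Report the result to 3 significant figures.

The fractional saturations are [S]/(Km+[S]) = 0.0735/0.1562 = 0.4706 and 0.191/0.2737 = 0.6978.
v₂/v₁ is just their ratio: 0.6978/0.4706 = 1.48.

1.48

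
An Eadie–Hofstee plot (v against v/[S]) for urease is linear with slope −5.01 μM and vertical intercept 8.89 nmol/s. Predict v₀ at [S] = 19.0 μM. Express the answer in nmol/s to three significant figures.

7.03 nmol/s

In the Eadie–Hofstee form v = Vmax − Km·(v/[S]), the slope is −Km and the intercept is Vmax, so Km = 5.01 μM and Vmax = 8.89 nmol/s.
v = 8.89 × 19.0/(5.01 + 19.0) = 7.03 nmol/s.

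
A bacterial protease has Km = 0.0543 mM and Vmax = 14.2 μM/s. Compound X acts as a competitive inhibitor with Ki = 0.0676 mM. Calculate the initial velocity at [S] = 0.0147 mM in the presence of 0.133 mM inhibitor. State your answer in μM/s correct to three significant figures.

With α = 1 + [I]/Ki = 1 + 0.133/0.0676 = 2.967, the competitive rate law is v = Vmax[S] / (αKm + [S]).
v = 14.2×0.0147 / (2.967×0.0543 + 0.0147) = 0.2087/0.1758 = 1.19 μM/s.

1.19 μM/s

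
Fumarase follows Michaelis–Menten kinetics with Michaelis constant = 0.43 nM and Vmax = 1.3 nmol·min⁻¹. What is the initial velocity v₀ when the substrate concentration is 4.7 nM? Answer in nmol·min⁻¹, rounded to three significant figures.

1.19 nmol·min⁻¹

v = Vmax·[S]/(Km + [S]) = 1.3 × 4.7 / (0.43 + 4.7)
  = 6.110 / 5.130 = 1.19 nmol·min⁻¹.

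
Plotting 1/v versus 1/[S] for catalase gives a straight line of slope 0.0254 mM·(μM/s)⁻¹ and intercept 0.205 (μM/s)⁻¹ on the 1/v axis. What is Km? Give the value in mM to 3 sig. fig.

y-intercept = 1/Vmax ⇒ Vmax = 4.88 μM/s; slope = Km/Vmax ⇒ Km = slope × Vmax.
Km = 0.0254 × 4.88 = 0.124 mM.

0.124 mM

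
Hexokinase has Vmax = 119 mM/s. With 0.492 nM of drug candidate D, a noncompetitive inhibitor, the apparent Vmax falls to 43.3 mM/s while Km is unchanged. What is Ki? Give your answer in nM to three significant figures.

0.281 nM

Noncompetitive: Vmax,app = Vmax/α with α = 1 + [I]/Ki.
α = Vmax/Vmax,app = 119/43.3 = 2.748.
Since α = 1 + [I]/Ki, [I]/Ki = 2.748 − 1 = 1.748 and Ki = 0.492/1.748 = 0.281 nM.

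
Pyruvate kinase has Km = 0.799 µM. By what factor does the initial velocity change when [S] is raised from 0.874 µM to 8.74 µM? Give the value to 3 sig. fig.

The fractional saturations are [S]/(Km+[S]) = 0.874/1.673 = 0.5224 and 8.74/9.539 = 0.9162.
v₂/v₁ is just their ratio: 0.9162/0.5224 = 1.75.

1.75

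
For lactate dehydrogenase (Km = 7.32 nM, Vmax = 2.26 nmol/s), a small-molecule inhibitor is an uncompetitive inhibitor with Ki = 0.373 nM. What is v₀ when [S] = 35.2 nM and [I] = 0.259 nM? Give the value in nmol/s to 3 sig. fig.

1.19 nmol/s

With α = 1 + [I]/Ki = 1 + 0.259/0.373 = 1.694, the uncompetitive rate law is v = (Vmax/α)·[S] / (Km/α + [S]).
v = (2.26/1.694)×35.2 / (7.32/1.694 + 35.2) = 46.95/39.52 = 1.19 nmol/s.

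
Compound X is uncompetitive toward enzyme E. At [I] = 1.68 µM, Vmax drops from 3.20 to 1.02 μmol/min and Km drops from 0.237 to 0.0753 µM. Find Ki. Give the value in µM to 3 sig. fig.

Uncompetitive: Vmax,app = Vmax/α (and Km,app = Km/α) with α = 1 + [I]/Ki.
α = Vmax/Vmax,app = 3.20/1.02 = 3.137.
Ki = [I]/(α − 1) = 1.68/2.137 = 0.786 µM.

0.786 µM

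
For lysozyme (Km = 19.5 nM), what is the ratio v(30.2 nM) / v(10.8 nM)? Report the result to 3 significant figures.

Since Vmax cancels, v₂/v₁ = [S]₂(Km+[S]₁) / [S]₁(Km+[S]₂).
= 30.2×(19.5+10.8) / (10.8×(19.5+30.2)) = 915.1/536.8 = 1.70.

1.70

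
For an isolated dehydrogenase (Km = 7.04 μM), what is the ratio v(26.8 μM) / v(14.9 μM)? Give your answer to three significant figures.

The fractional saturations are [S]/(Km+[S]) = 14.9/21.94 = 0.6791 and 26.8/33.84 = 0.7920.
v₂/v₁ is just their ratio: 0.7920/0.6791 = 1.17.

1.17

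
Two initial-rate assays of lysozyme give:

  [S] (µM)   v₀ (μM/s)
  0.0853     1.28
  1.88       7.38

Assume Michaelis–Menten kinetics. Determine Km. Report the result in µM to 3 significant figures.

0.551 µM

In reciprocal form, 1/v = (Km/Vmax)·(1/[S]) + 1/Vmax. The two points give (1/[S], 1/v) = (11.72, 0.7812) and (0.5319, 0.1355).
Slope = (0.7812 − 0.1355)/(11.72 − 0.5319) = 0.05770; intercept = 0.7812 − 0.05770×11.72 = 0.1048.
Vmax = 1/intercept = 9.54 μM/s; Km = slope × Vmax = 0.05770 × 9.54 = 0.551 µM.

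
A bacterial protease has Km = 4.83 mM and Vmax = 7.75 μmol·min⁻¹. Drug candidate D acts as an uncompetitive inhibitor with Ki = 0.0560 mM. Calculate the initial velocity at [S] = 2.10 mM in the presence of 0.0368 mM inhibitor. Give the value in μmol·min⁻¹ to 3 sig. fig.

1.96 μmol·min⁻¹

α = 1 + [I]/Ki = 1 + 0.0368/0.0560 = 1.657.
For an uncompetitive inhibitor, both parameters are divided by α, giving Vmax/α and Km/α: Km,app = 2.91 mM, Vmax,app = 4.68 μmol·min⁻¹.
v = Vmax,app·[S]/(Km,app + [S]) = 4.68 × 2.10/(2.91 + 2.10) = 1.96 μmol·min⁻¹.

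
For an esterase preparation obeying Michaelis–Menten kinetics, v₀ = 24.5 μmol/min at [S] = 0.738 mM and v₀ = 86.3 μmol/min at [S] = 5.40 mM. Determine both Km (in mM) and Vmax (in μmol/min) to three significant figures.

Km = 3.59 mM; Vmax = 144 μmol/min

From v = Vmax[S]/(Km+[S]), each point gives Vmax = v(Km+[S])/[S].
Equating: 24.5(Km+0.738)/0.738 = 86.3(Km+5.40)/5.40.
33.20·Km + 24.5 = 15.98·Km + 86.3, so (33.20 − 15.98)·Km = 86.3 − 24.5.
Km = 61.80/17.22 = 3.59 mM; then Vmax = 24.5(3.59+0.738)/0.738 = 144 μmol/min.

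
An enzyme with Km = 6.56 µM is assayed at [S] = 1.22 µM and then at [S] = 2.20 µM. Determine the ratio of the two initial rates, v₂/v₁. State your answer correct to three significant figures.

1.60

Since Vmax cancels, v₂/v₁ = [S]₂(Km+[S]₁) / [S]₁(Km+[S]₂).
= 2.20×(6.56+1.22) / (1.22×(6.56+2.20)) = 17.12/10.69 = 1.60.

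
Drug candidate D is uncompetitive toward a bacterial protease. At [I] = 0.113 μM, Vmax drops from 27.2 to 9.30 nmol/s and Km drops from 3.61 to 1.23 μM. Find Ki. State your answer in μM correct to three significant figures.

Uncompetitive: Vmax,app = Vmax/α (and Km,app = Km/α) with α = 1 + [I]/Ki.
α = Vmax/Vmax,app = 27.2/9.30 = 2.925.
Since α = 1 + [I]/Ki, [I]/Ki = 2.925 − 1 = 1.925 and Ki = 0.113/1.925 = 0.0587 μM.

0.0587 μM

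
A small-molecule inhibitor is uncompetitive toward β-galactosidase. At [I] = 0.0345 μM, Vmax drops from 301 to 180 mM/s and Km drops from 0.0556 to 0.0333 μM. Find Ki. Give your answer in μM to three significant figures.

Uncompetitive: Vmax,app = Vmax/α (and Km,app = Km/α) with α = 1 + [I]/Ki.
α = Vmax/Vmax,app = 301/180 = 1.672.
Since α = 1 + [I]/Ki, [I]/Ki = 1.672 − 1 = 0.6722 and Ki = 0.0345/0.6722 = 0.0513 μM.

0.0513 μM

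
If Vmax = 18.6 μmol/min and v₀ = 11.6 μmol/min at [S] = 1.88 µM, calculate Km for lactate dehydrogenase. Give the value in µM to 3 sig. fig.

1.13 µM

From v = Vmax[S]/(Km+[S]), Km = [S](Vmax − v)/v.
Km = 1.88 × (18.6 − 11.6) / 11.6 = 13.16/11.6 = 1.13 µM.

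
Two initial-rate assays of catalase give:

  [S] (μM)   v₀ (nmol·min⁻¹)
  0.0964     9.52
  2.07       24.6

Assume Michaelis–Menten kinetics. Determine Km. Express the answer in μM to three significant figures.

In reciprocal form, 1/v = (Km/Vmax)·(1/[S]) + 1/Vmax. The two points give (1/[S], 1/v) = (10.37, 0.1050) and (0.4831, 0.04065).
Slope = (0.1050 − 0.04065)/(10.37 − 0.4831) = 0.006511; intercept = 0.1050 − 0.006511×10.37 = 0.03751.
Vmax = 1/intercept = 26.7 nmol·min⁻¹; Km = slope × Vmax = 0.006511 × 26.7 = 0.174 μM.

0.174 μM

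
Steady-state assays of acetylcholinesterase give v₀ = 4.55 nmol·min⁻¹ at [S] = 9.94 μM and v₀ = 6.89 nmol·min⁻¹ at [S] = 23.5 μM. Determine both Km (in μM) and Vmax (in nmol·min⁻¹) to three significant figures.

In reciprocal form, 1/v = (Km/Vmax)·(1/[S]) + 1/Vmax. The two points give (1/[S], 1/v) = (0.1006, 0.2198) and (0.04255, 0.1451).
Slope = (0.2198 − 0.1451)/(0.1006 − 0.04255) = 1.286; intercept = 0.2198 − 1.286×0.1006 = 0.09042.
Vmax = 1/intercept = 11.1 nmol·min⁻¹; Km = slope × Vmax = 1.286 × 11.1 = 14.2 μM.

Km = 14.2 μM; Vmax = 11.1 nmol·min⁻¹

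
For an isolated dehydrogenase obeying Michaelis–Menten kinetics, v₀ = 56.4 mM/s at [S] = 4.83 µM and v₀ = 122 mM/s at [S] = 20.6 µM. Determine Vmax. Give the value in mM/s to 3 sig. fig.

From v = Vmax[S]/(Km+[S]), each point gives Vmax = v(Km+[S])/[S].
Equating: 56.4(Km+4.83)/4.83 = 122(Km+20.6)/20.6.
11.68·Km + 56.4 = 5.922·Km + 122, so (11.68 − 5.922)·Km = 122 − 56.4.
Km = 65.60/5.755 = 11.4 µM; then Vmax = 56.4(11.4+4.83)/4.83 = 190 mM/s.

190 mM/s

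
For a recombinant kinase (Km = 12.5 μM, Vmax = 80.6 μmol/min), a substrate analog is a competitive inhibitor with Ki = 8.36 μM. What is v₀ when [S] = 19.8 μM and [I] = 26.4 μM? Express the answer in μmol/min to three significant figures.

α = 1 + [I]/Ki = 1 + 26.4/8.36 = 4.158.
For a competitive inhibitor, Vmax is unchanged and the apparent Km becomes α·Km: Km,app = 52.0 μM, Vmax,app = 80.6 μmol/min.
v = Vmax,app·[S]/(Km,app + [S]) = 80.6 × 19.8/(52.0 + 19.8) = 22.2 μmol/min.

22.2 μmol/min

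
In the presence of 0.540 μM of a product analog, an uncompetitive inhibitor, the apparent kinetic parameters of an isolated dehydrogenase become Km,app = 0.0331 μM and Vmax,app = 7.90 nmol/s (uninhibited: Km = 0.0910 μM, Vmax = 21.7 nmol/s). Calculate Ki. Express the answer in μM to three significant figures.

Uncompetitive: Vmax,app = Vmax/α (and Km,app = Km/α) with α = 1 + [I]/Ki.
α = Vmax/Vmax,app = 21.7/7.90 = 2.747.
Ki = [I]/(α − 1) = 0.540/1.747 = 0.309 μM.

0.309 μM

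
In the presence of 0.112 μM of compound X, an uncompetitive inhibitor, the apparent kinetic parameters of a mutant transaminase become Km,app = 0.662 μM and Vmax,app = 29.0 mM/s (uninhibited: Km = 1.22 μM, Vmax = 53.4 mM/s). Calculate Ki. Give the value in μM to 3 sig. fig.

Uncompetitive: Vmax,app = Vmax/α (and Km,app = Km/α) with α = 1 + [I]/Ki.
α = Vmax/Vmax,app = 53.4/29.0 = 1.841.
Ki = [I]/(α − 1) = 0.112/0.8414 = 0.133 μM.

0.133 μM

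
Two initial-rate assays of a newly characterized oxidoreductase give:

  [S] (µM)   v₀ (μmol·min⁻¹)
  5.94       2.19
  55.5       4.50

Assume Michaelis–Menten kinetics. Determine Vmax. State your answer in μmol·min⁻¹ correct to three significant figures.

In reciprocal form, 1/v = (Km/Vmax)·(1/[S]) + 1/Vmax. The two points give (1/[S], 1/v) = (0.1684, 0.4566) and (0.01802, 0.2222).
Slope = (0.4566 − 0.2222)/(0.1684 − 0.01802) = 1.559; intercept = 0.4566 − 1.559×0.1684 = 0.1941.
Vmax = 1/intercept = 5.15 μmol·min⁻¹; Km = slope × Vmax = 1.559 × 5.15 = 8.03 µM.

5.15 μmol·min⁻¹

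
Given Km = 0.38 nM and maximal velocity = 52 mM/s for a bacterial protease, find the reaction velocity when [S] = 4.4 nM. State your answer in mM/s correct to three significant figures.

47.9 mM/s

[S]/(Km+[S]) = 4.4/4.780 = 0.9205, the fractional saturation.
v = 0.9205 × Vmax = 0.9205 × 52 = 47.9 mM/s.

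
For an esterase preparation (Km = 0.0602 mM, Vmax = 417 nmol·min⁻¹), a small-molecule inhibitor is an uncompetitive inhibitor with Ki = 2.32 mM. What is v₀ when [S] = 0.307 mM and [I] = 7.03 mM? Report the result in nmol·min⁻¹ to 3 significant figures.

98.7 nmol·min⁻¹

α = 1 + [I]/Ki = 1 + 7.03/2.32 = 4.030.
For an uncompetitive inhibitor, both parameters are divided by α, giving Vmax/α and Km/α: Km,app = 0.0149 mM, Vmax,app = 103 nmol·min⁻¹.
v = Vmax,app·[S]/(Km,app + [S]) = 103 × 0.307/(0.0149 + 0.307) = 98.7 nmol·min⁻¹.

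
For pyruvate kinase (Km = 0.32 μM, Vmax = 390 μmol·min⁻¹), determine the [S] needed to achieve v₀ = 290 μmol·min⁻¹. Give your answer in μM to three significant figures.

The required fractional saturation is v/Vmax = 290/390 = 0.7436.
Then [S]/(Km+[S]) = 0.7436 ⇒ [S] = 0.32 × 0.7436/(1 − 0.7436) = 0.928 μM.

0.928 μM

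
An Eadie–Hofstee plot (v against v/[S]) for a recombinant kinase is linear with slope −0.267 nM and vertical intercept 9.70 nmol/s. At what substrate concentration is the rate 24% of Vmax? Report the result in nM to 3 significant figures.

0.0843 nM

The Eadie–Hofstee slope gives Km = 0.267 nM (slope = −Km).
v/Vmax = [S]/(Km+[S]) = 0.24 ⇒ [S] = Km·0.24/(1−0.24) = 0.267 × 0.3158 = 0.0843 nM.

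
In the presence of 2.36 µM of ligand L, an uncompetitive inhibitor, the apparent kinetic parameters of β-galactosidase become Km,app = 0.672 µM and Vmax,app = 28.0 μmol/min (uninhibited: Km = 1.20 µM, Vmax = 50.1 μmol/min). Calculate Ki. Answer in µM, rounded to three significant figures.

2.99 µM

Uncompetitive: Vmax,app = Vmax/α (and Km,app = Km/α) with α = 1 + [I]/Ki.
α = Vmax/Vmax,app = 50.1/28.0 = 1.789.
Since α = 1 + [I]/Ki, [I]/Ki = 1.789 − 1 = 0.7893 and Ki = 2.36/0.7893 = 2.99 µM.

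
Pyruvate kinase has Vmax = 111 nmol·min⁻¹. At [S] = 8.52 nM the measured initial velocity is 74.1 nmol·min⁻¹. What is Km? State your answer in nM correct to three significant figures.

v/Vmax = 74.1/111 = 0.6676 = [S]/(Km+[S]).
So Km + [S] = [S]/0.6676 = 12.76 nM, giving Km = 12.76 − 8.52 = 4.24 nM.

4.24 nM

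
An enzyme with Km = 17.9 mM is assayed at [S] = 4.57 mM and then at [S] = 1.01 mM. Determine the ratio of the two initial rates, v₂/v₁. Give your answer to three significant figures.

The fractional saturations are [S]/(Km+[S]) = 4.57/22.47 = 0.2034 and 1.01/18.91 = 0.05341.
v₂/v₁ is just their ratio: 0.05341/0.2034 = 0.263.

0.263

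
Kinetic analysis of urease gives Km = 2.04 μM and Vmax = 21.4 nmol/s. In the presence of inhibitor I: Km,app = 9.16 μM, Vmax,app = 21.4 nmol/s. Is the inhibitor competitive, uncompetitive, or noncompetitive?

Km increases (2.04 → 9.16 μM) while Vmax is unchanged — the hallmark of competitive inhibition.

competitive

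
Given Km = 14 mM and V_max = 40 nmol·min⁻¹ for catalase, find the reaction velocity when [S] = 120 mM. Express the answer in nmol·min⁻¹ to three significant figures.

35.8 nmol·min⁻¹

v = Vmax·[S]/(Km + [S]) = 40 × 120 / (14 + 120)
  = 4800 / 134.0 = 35.8 nmol·min⁻¹.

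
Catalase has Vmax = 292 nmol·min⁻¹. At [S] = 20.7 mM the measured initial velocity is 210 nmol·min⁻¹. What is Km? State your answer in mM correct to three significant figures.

From v = Vmax[S]/(Km+[S]), Km = [S](Vmax − v)/v.
Km = 20.7 × (292 − 210) / 210 = 1697/210 = 8.08 mM.

8.08 mM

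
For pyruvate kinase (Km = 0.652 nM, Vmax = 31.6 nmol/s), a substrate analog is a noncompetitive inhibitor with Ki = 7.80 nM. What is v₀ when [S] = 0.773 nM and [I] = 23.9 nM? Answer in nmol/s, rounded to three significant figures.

α = 1 + [I]/Ki = 1 + 23.9/7.80 = 4.064.
For a noncompetitive inhibitor, Vmax is reduced to Vmax/α while Km is unchanged: Km,app = 0.652 nM, Vmax,app = 7.78 nmol/s.
v = Vmax,app·[S]/(Km,app + [S]) = 7.78 × 0.773/(0.652 + 0.773) = 4.22 nmol/s.

4.22 nmol/s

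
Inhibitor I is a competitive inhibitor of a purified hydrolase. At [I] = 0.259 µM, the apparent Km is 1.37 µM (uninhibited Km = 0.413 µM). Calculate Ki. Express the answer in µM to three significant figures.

Competitive: Km,app = α·Km with α = 1 + [I]/Ki.
α = Km,app/Km = 1.37/0.413 = 3.317.
Since α = 1 + [I]/Ki, [I]/Ki = 3.317 − 1 = 2.317 and Ki = 0.259/2.317 = 0.112 µM.

0.112 µM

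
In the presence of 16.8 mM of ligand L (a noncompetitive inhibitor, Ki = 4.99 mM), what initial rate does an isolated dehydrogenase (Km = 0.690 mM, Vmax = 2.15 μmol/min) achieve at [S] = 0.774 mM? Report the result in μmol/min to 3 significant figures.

With α = 1 + [I]/Ki = 1 + 16.8/4.99 = 4.367, the noncompetitive rate law is v = (Vmax/α)·[S] / (Km + [S]).
v = (2.15/4.367)×0.774 / (0.690 + 0.774) = 0.3811/1.464 = 0.260 μmol/min.

0.260 μmol/min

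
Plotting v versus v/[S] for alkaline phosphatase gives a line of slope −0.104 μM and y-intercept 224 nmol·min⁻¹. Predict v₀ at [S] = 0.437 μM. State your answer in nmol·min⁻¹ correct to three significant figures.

181 nmol·min⁻¹

In the Eadie–Hofstee form v = Vmax − Km·(v/[S]), the slope is −Km and the intercept is Vmax, so Km = 0.104 μM and Vmax = 224 nmol·min⁻¹.
v = 224 × 0.437/(0.104 + 0.437) = 181 nmol·min⁻¹.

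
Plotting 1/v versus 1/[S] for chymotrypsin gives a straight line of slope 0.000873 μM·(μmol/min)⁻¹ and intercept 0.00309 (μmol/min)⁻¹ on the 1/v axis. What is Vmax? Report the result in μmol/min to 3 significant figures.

The y-intercept of a Lineweaver–Burk plot equals 1/Vmax, so Vmax = 1/0.00309 = 324 μmol/min.

324 μmol/min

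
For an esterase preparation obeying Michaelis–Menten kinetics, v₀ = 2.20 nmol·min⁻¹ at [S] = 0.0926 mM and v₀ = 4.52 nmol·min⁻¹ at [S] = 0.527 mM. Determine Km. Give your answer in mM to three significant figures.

In reciprocal form, 1/v = (Km/Vmax)·(1/[S]) + 1/Vmax. The two points give (1/[S], 1/v) = (10.80, 0.4545) and (1.898, 0.2212).
Slope = (0.4545 − 0.2212)/(10.80 − 1.898) = 0.02621; intercept = 0.4545 − 0.02621×10.80 = 0.1715.
Vmax = 1/intercept = 5.83 nmol·min⁻¹; Km = slope × Vmax = 0.02621 × 5.83 = 0.153 mM.

0.153 mM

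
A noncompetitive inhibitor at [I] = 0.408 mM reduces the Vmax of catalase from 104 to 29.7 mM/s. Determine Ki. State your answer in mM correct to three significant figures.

Noncompetitive: Vmax,app = Vmax/α with α = 1 + [I]/Ki.
α = Vmax/Vmax,app = 104/29.7 = 3.502.
Ki = [I]/(α − 1) = 0.408/2.502 = 0.163 mM.

0.163 mM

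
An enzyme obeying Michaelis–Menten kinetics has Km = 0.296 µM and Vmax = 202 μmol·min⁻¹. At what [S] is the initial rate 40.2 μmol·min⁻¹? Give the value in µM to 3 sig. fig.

0.0735 µM

The required fractional saturation is v/Vmax = 40.2/202 = 0.1990.
Then [S]/(Km+[S]) = 0.1990 ⇒ [S] = 0.296 × 0.1990/(1 − 0.1990) = 0.0735 µM.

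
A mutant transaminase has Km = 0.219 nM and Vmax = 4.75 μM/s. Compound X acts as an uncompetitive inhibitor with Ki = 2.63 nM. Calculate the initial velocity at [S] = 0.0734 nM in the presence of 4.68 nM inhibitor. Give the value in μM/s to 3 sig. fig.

With α = 1 + [I]/Ki = 1 + 4.68/2.63 = 2.779, the uncompetitive rate law is v = (Vmax/α)·[S] / (Km/α + [S]).
v = (4.75/2.779)×0.0734 / (0.219/2.779 + 0.0734) = 0.1254/0.1522 = 0.824 μM/s.

0.824 μM/s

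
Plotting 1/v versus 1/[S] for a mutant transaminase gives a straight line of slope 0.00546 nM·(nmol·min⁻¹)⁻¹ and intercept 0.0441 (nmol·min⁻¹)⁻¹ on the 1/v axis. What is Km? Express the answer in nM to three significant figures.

0.124 nM

y-intercept = 1/Vmax ⇒ Vmax = 22.7 nmol·min⁻¹; slope = Km/Vmax ⇒ Km = slope × Vmax.
Km = 0.00546 × 22.7 = 0.124 nM.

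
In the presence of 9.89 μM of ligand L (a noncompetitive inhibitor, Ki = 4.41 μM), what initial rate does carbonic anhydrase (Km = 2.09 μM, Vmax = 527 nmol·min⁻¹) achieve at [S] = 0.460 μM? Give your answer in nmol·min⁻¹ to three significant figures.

α = 1 + [I]/Ki = 1 + 9.89/4.41 = 3.243.
For a noncompetitive inhibitor, Vmax is reduced to Vmax/α while Km is unchanged: Km,app = 2.09 μM, Vmax,app = 163 nmol·min⁻¹.
v = Vmax,app·[S]/(Km,app + [S]) = 163 × 0.460/(2.09 + 0.460) = 29.3 nmol·min⁻¹.

29.3 nmol·min⁻¹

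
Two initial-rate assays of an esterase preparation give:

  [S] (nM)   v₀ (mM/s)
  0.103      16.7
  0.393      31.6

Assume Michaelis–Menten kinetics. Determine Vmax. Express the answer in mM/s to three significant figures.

46.3 mM/s

In reciprocal form, 1/v = (Km/Vmax)·(1/[S]) + 1/Vmax. The two points give (1/[S], 1/v) = (9.709, 0.05988) and (2.545, 0.03165).
Slope = (0.05988 − 0.03165)/(9.709 − 2.545) = 0.003941; intercept = 0.05988 − 0.003941×9.709 = 0.02162.
Vmax = 1/intercept = 46.3 mM/s; Km = slope × Vmax = 0.003941 × 46.3 = 0.182 nM.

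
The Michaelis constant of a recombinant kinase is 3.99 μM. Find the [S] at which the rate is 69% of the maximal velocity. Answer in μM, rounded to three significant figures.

8.88 μM

v/Vmax = [S]/(Km+[S]) = 0.69, so [S] = Km·0.69/(1 − 0.69) = 3.99 × 2.226.
[S] = 8.88 μM.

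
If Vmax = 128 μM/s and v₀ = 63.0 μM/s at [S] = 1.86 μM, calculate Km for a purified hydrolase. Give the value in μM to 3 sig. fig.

From v = Vmax[S]/(Km+[S]), Km = [S](Vmax − v)/v.
Km = 1.86 × (128 − 63.0) / 63.0 = 120.9/63.0 = 1.92 μM.

1.92 μM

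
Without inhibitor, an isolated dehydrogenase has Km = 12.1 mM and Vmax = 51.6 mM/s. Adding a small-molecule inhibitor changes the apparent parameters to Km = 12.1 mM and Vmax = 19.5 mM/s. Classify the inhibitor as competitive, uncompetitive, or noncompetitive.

Vmax decreases (51.6 → 19.5 mM/s) while Km is unchanged — pure noncompetitive inhibition.

noncompetitive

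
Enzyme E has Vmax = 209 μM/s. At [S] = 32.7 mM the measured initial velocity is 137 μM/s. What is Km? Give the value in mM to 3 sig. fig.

From v = Vmax[S]/(Km+[S]), Km = [S](Vmax − v)/v.
Km = 32.7 × (209 − 137) / 137 = 2354/137 = 17.2 mM.

17.2 mM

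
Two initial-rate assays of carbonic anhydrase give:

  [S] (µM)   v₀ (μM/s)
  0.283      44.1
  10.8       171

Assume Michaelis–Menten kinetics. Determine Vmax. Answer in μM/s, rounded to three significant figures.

From v = Vmax[S]/(Km+[S]), each point gives Vmax = v(Km+[S])/[S].
Equating: 44.1(Km+0.283)/0.283 = 171(Km+10.8)/10.8.
155.8·Km + 44.1 = 15.83·Km + 171, so (155.8 − 15.83)·Km = 171 − 44.1.
Km = 126.9/140.0 = 0.906 µM; then Vmax = 44.1(0.906+0.283)/0.283 = 185 μM/s.

185 μM/s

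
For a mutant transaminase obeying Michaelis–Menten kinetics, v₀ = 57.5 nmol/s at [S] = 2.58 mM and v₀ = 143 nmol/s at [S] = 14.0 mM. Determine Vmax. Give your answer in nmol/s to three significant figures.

215 nmol/s

From v = Vmax[S]/(Km+[S]), each point gives Vmax = v(Km+[S])/[S].
Equating: 57.5(Km+2.58)/2.58 = 143(Km+14.0)/14.0.
22.29·Km + 57.5 = 10.21·Km + 143, so (22.29 − 10.21)·Km = 143 − 57.5.
Km = 85.50/12.07 = 7.08 mM; then Vmax = 57.5(7.08+2.58)/2.58 = 215 nmol/s.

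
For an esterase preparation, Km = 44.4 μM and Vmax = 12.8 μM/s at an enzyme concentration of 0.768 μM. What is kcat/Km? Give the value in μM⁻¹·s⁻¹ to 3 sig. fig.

0.375 μM⁻¹·s⁻¹

kcat = Vmax/[E]total = 12.8/0.768 = 16.7 s⁻¹.
kcat/Km = 16.7/44.4 = 0.375 μM⁻¹·s⁻¹.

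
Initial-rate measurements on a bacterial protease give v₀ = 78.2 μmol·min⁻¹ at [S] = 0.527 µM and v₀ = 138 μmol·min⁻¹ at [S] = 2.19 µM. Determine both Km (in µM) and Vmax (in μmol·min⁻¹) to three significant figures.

Km = 0.700 µM; Vmax = 182 μmol·min⁻¹

From v = Vmax[S]/(Km+[S]), each point gives Vmax = v(Km+[S])/[S].
Equating: 78.2(Km+0.527)/0.527 = 138(Km+2.19)/2.19.
148.4·Km + 78.2 = 63.01·Km + 138, so (148.4 − 63.01)·Km = 138 − 78.2.
Km = 59.80/85.37 = 0.700 µM; then Vmax = 78.2(0.700+0.527)/0.527 = 182 μmol·min⁻¹.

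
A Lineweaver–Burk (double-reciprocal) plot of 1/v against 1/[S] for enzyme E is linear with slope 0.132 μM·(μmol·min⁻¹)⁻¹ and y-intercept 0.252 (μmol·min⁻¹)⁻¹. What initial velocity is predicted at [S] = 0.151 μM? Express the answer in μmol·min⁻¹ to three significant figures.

0.888 μmol·min⁻¹

The y-intercept is 1/Vmax, so Vmax = 1/0.252 = 3.97 μmol·min⁻¹.
The slope is Km/Vmax, so Km = 0.132 × 3.97 = 0.524 μM.
Then v = 3.97 × 0.151/(0.524 + 0.151) = 0.888 μmol·min⁻¹.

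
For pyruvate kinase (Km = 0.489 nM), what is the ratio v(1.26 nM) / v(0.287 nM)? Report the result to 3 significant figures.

1.95

The fractional saturations are [S]/(Km+[S]) = 0.287/0.7760 = 0.3698 and 1.26/1.749 = 0.7204.
v₂/v₁ is just their ratio: 0.7204/0.3698 = 1.95.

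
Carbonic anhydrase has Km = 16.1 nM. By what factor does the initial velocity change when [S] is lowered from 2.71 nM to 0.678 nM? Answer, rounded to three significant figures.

0.280

Since Vmax cancels, v₂/v₁ = [S]₂(Km+[S]₁) / [S]₁(Km+[S]₂).
= 0.678×(16.1+2.71) / (2.71×(16.1+0.678)) = 12.75/45.47 = 0.280.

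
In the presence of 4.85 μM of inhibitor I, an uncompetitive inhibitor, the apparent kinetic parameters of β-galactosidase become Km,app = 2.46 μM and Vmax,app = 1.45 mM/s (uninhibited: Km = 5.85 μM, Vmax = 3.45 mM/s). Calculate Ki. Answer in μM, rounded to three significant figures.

Uncompetitive: Vmax,app = Vmax/α (and Km,app = Km/α) with α = 1 + [I]/Ki.
α = Vmax/Vmax,app = 3.45/1.45 = 2.379.
Ki = [I]/(α − 1) = 4.85/1.379 = 3.52 μM.

3.52 μM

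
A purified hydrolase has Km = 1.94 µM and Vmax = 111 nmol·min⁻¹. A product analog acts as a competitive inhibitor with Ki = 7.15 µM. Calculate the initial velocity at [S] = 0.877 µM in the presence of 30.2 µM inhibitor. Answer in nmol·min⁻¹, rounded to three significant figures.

With α = 1 + [I]/Ki = 1 + 30.2/7.15 = 5.224, the competitive rate law is v = Vmax[S] / (αKm + [S]).
v = 111×0.877 / (5.224×1.94 + 0.877) = 97.35/11.01 = 8.84 nmol·min⁻¹.

8.84 nmol·min⁻¹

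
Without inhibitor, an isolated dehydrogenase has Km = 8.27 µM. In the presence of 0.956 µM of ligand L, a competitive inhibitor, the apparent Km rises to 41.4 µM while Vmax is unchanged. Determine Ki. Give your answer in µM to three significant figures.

Competitive: Km,app = α·Km with α = 1 + [I]/Ki.
α = Km,app/Km = 41.4/8.27 = 5.006.
Since α = 1 + [I]/Ki, [I]/Ki = 5.006 − 1 = 4.006 and Ki = 0.956/4.006 = 0.239 µM.

0.239 µM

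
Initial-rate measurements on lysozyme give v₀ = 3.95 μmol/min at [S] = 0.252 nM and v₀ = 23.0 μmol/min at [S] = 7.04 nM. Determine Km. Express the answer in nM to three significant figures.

In reciprocal form, 1/v = (Km/Vmax)·(1/[S]) + 1/Vmax. The two points give (1/[S], 1/v) = (3.968, 0.2532) and (0.1420, 0.04348).
Slope = (0.2532 − 0.04348)/(3.968 − 0.1420) = 0.05480; intercept = 0.2532 − 0.05480×3.968 = 0.03569.
Vmax = 1/intercept = 28.0 μmol/min; Km = slope × Vmax = 0.05480 × 28.0 = 1.54 nM.

1.54 nM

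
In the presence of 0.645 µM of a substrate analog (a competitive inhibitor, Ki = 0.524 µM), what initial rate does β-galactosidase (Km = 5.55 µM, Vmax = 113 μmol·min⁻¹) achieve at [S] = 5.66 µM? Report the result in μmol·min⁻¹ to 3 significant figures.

With α = 1 + [I]/Ki = 1 + 0.645/0.524 = 2.231, the competitive rate law is v = Vmax[S] / (αKm + [S]).
v = 113×5.66 / (2.231×5.55 + 5.66) = 639.6/18.04 = 35.5 μmol·min⁻¹.

35.5 μmol·min⁻¹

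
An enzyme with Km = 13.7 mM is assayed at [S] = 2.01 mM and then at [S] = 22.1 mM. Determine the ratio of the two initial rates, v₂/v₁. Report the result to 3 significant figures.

The fractional saturations are [S]/(Km+[S]) = 2.01/15.71 = 0.1279 and 22.1/35.80 = 0.6173.
v₂/v₁ is just their ratio: 0.6173/0.1279 = 4.82.

4.82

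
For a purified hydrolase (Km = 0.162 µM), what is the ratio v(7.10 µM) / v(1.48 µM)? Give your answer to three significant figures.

Since Vmax cancels, v₂/v₁ = [S]₂(Km+[S]₁) / [S]₁(Km+[S]₂).
= 7.10×(0.162+1.48) / (1.48×(0.162+7.10)) = 11.66/10.75 = 1.08.

1.08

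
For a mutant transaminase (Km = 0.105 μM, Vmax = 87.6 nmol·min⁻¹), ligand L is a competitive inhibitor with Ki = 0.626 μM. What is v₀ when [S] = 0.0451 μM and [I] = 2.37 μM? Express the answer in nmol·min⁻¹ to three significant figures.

7.21 nmol·min⁻¹

α = 1 + [I]/Ki = 1 + 2.37/0.626 = 4.786.
For a competitive inhibitor, Vmax is unchanged and the apparent Km becomes α·Km: Km,app = 0.503 μM, Vmax,app = 87.6 nmol·min⁻¹.
v = Vmax,app·[S]/(Km,app + [S]) = 87.6 × 0.0451/(0.503 + 0.0451) = 7.21 nmol·min⁻¹.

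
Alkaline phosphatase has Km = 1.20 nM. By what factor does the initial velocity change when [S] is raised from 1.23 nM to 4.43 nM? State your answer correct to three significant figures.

1.55

Since Vmax cancels, v₂/v₁ = [S]₂(Km+[S]₁) / [S]₁(Km+[S]₂).
= 4.43×(1.20+1.23) / (1.23×(1.20+4.43)) = 10.76/6.925 = 1.55.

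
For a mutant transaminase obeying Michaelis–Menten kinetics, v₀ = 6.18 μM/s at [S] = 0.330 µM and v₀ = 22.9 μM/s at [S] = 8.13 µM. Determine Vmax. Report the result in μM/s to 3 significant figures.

From v = Vmax[S]/(Km+[S]), each point gives Vmax = v(Km+[S])/[S].
Equating: 6.18(Km+0.330)/0.330 = 22.9(Km+8.13)/8.13.
18.73·Km + 6.18 = 2.817·Km + 22.9, so (18.73 − 2.817)·Km = 22.9 − 6.18.
Km = 16.72/15.91 = 1.05 µM; then Vmax = 6.18(1.05+0.330)/0.330 = 25.9 μM/s.

25.9 μM/s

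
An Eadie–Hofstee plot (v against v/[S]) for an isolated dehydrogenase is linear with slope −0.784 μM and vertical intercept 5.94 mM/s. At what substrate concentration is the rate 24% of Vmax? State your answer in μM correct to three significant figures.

0.248 μM

The Eadie–Hofstee slope gives Km = 0.784 μM (slope = −Km).
v/Vmax = [S]/(Km+[S]) = 0.24 ⇒ [S] = Km·0.24/(1−0.24) = 0.784 × 0.3158 = 0.248 μM.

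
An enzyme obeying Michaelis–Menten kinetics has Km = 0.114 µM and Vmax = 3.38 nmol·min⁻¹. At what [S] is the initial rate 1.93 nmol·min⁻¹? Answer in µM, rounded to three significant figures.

0.152 µM

Rearranging v = Vmax[S]/(Km+[S]) gives [S] = Km·v/(Vmax − v).
[S] = 0.114 × 1.93 / (3.38 − 1.93) = 0.2200/1.450 = 0.152 µM.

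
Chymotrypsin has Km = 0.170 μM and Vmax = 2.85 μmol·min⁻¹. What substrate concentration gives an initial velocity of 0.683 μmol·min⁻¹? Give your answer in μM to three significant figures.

The required fractional saturation is v/Vmax = 0.683/2.85 = 0.2396.
Then [S]/(Km+[S]) = 0.2396 ⇒ [S] = 0.170 × 0.2396/(1 − 0.2396) = 0.0536 μM.

0.0536 μM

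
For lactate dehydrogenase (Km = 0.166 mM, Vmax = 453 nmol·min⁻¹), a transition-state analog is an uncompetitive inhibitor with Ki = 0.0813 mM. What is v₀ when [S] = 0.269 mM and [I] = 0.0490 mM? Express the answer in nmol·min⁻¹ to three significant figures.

α = 1 + [I]/Ki = 1 + 0.0490/0.0813 = 1.603.
For an uncompetitive inhibitor, both parameters are divided by α, giving Vmax/α and Km/α: Km,app = 0.104 mM, Vmax,app = 283 nmol·min⁻¹.
v = Vmax,app·[S]/(Km,app + [S]) = 283 × 0.269/(0.104 + 0.269) = 204 nmol·min⁻¹.

204 nmol·min⁻¹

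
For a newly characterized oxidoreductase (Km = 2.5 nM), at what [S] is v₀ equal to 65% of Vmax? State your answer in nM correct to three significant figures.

4.64 nM

v/Vmax = [S]/(Km+[S]) = 0.65, so [S] = Km·0.65/(1 − 0.65) = 2.5 × 1.857.
[S] = 4.64 nM.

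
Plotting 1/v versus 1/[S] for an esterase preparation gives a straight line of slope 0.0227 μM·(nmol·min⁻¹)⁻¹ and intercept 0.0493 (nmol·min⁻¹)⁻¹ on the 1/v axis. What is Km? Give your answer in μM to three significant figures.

y-intercept = 1/Vmax ⇒ Vmax = 20.3 nmol·min⁻¹; slope = Km/Vmax ⇒ Km = slope × Vmax.
Km = 0.0227 × 20.3 = 0.460 μM.

0.460 μM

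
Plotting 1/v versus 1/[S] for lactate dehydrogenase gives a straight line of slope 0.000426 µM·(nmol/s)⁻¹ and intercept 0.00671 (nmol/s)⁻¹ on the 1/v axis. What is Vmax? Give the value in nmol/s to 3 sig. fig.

The y-intercept of a Lineweaver–Burk plot equals 1/Vmax, so Vmax = 1/0.00671 = 149 nmol/s.

149 nmol/s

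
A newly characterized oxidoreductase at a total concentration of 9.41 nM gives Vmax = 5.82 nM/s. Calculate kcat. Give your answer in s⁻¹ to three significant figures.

kcat = Vmax/[E]total = 5.82 nM/s / 9.41 nM = 0.618 s⁻¹.

0.618 s⁻¹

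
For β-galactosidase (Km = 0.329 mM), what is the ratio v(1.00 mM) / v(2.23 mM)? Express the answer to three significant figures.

Since Vmax cancels, v₂/v₁ = [S]₂(Km+[S]₁) / [S]₁(Km+[S]₂).
= 1.00×(0.329+2.23) / (2.23×(0.329+1.00)) = 2.559/2.964 = 0.863.

0.863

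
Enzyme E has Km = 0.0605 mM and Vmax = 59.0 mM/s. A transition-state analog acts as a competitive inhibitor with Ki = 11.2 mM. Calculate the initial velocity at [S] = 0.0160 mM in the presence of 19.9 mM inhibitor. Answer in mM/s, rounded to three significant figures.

5.13 mM/s

With α = 1 + [I]/Ki = 1 + 19.9/11.2 = 2.777, the competitive rate law is v = Vmax[S] / (αKm + [S]).
v = 59.0×0.0160 / (2.777×0.0605 + 0.0160) = 0.9440/0.1840 = 5.13 mM/s.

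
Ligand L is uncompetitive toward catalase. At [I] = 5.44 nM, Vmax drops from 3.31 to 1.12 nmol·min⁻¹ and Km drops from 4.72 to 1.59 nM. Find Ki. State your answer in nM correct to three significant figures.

2.78 nM

Uncompetitive: Vmax,app = Vmax/α (and Km,app = Km/α) with α = 1 + [I]/Ki.
α = Vmax/Vmax,app = 3.31/1.12 = 2.955.
Ki = [I]/(α − 1) = 5.44/1.955 = 2.78 nM.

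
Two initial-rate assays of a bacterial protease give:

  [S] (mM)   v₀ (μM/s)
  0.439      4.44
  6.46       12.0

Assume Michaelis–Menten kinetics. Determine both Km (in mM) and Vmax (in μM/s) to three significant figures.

From v = Vmax[S]/(Km+[S]), each point gives Vmax = v(Km+[S])/[S].
Equating: 4.44(Km+0.439)/0.439 = 12.0(Km+6.46)/6.46.
10.11·Km + 4.44 = 1.858·Km + 12.0, so (10.11 − 1.858)·Km = 12.0 − 4.44.
Km = 7.560/8.256 = 0.916 mM; then Vmax = 4.44(0.916+0.439)/0.439 = 13.7 μM/s.

Km = 0.916 mM; Vmax = 13.7 μM/s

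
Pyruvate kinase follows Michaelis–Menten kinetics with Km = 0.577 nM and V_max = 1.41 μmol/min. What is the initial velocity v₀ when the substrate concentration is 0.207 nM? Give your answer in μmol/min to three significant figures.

[S]/(Km+[S]) = 0.207/0.7840 = 0.2640, the fractional saturation.
v = 0.2640 × Vmax = 0.2640 × 1.41 = 0.372 μmol/min.

0.372 μmol/min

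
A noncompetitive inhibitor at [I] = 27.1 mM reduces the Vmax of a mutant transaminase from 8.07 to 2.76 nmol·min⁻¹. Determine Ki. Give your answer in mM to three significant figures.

14.1 mM

Noncompetitive: Vmax,app = Vmax/α with α = 1 + [I]/Ki.
α = Vmax/Vmax,app = 8.07/2.76 = 2.924.
Ki = [I]/(α − 1) = 27.1/1.924 = 14.1 mM.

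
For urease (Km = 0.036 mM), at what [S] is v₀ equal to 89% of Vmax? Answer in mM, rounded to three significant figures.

0.291 mM

v/Vmax = [S]/(Km+[S]) = 0.89, so [S] = Km·0.89/(1 − 0.89) = 0.036 × 8.091.
[S] = 0.291 mM.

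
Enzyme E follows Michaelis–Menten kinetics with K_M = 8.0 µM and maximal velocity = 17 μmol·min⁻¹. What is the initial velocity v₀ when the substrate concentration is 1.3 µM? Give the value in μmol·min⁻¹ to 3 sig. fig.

[S]/(Km+[S]) = 1.3/9.300 = 0.1398, the fractional saturation.
v = 0.1398 × Vmax = 0.1398 × 17 = 2.38 μmol·min⁻¹.

2.38 μmol·min⁻¹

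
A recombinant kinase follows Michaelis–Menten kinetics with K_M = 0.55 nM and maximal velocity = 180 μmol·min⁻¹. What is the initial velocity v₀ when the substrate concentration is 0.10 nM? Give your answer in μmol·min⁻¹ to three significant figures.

27.7 μmol·min⁻¹

[S]/(Km+[S]) = 0.10/0.6500 = 0.1538, the fractional saturation.
v = 0.1538 × Vmax = 0.1538 × 180 = 27.7 μmol·min⁻¹.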